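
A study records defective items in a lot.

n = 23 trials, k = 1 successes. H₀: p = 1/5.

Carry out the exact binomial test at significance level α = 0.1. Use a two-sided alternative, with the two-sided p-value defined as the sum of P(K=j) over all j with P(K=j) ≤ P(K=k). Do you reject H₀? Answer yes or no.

reject H₀: yes

Exact binomial: n=23, k=1, p₀=1/5=0.2000
P(X=j) = C(n,j)·p₀^j·(1−p₀)^(n−j); p = Σ P(X=j) over j with P(X=j) ≤ P(X=1)
p-value (two-sided) = 0.06719
At α=0.1: p < α → reject H₀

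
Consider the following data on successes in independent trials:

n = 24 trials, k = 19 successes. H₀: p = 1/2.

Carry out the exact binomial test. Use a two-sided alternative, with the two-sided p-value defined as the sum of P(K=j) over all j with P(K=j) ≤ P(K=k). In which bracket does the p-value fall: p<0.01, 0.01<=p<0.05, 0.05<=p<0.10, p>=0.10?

Exact binomial: n=24, k=19, p₀=1/2=0.5000
P(X=j) = C(n,j)·p₀^j·(1−p₀)^(n−j); p = Σ P(X=j) over j with P(X=j) ≤ P(X=19)
p-value (two-sided) = 0.00661
→ bracket: p<0.01

p-value bracket: p<0.01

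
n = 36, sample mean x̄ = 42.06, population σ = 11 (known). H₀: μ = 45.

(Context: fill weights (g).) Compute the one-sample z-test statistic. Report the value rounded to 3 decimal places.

SE = σ/√n = 11/√36 = 1.8333
z = (x̄−μ₀)/SE = (42.06−45)/1.8333 = -1.6036

test statistic = -1.604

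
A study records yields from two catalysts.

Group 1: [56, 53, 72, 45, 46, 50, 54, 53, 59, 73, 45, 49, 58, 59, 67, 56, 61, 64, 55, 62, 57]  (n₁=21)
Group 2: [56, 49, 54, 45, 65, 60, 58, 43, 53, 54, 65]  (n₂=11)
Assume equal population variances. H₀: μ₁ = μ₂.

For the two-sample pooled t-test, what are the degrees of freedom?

degrees of freedom = 30

df = n₁ + n₂ − 2 = 21 + 11 − 2 = 30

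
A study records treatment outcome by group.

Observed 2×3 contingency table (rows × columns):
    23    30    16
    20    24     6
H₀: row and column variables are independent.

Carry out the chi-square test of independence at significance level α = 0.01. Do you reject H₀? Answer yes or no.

reject H₀: no

Row totals [69, 50], col totals [43, 54, 22], n=119
χ² = (23−24.93)²/24.93 + (30−31.31)²/31.31 + (16−12.76)²/12.76 + (20−18.07)²/18.07 + (24−22.69)²/22.69 + (6−9.24)²/9.24 = 2.4503
df = 2
p-value (upper-tail) = 0.29372
At α=0.01: p ≥ α → fail to reject H₀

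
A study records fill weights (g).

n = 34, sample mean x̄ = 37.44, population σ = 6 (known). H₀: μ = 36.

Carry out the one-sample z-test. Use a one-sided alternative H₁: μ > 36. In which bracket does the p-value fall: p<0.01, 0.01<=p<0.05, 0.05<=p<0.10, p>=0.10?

p-value bracket: 0.05<=p<0.10

SE = σ/√n = 6/√34 = 1.0290
z = (x̄−μ₀)/SE = (37.44−36)/1.0290 = 1.3994
p-value (one-sided, H₁ greater) = 0.08084
→ bracket: 0.05<=p<0.10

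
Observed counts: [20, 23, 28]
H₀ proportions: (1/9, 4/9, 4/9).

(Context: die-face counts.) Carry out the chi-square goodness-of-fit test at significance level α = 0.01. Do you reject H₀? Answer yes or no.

reject H₀: yes

n = 71; E_i = n·p_i = [7.89, 31.56, 31.56]
χ² = (20−7.89)²/7.89 + (23−31.56)²/31.56 + (28−31.56)²/31.56 = 21.3134
df = 2
p-value (upper-tail) = 0.00002
At α=0.01: p < α → reject H₀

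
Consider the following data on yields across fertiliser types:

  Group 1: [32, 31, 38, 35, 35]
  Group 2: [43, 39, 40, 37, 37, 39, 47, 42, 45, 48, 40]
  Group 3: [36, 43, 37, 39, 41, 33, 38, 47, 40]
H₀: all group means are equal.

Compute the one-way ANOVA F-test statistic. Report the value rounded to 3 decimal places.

test statistic = 6.593

Group means [34.20, 41.55, 39.33], grand mean 39.280
SSB = Σnᵢ(x̄ᵢ−x̄)² = 185.513; SSW = ΣΣ(x−x̄ᵢ)² = 309.527
MSB = 185.513/2 = 92.7564; MSW = 309.527/22 = 14.0694
F = MSB/MSW = 6.5928
df = (2, 22)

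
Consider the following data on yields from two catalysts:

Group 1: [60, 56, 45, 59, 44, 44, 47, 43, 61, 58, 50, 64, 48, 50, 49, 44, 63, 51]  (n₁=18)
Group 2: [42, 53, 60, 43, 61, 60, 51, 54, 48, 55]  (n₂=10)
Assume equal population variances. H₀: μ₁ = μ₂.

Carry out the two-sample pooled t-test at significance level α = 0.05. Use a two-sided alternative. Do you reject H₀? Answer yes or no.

reject H₀: no

x̄₁=52.000, s₁=7.244, n₁=18
x̄₂=52.700, s₂=6.800, n₂=10
s_p² = [17·7.244² + 9·6.800²]/26 = 50.3115
SE = √(s_p²·(1/18+1/10)) = 2.7975
t = (52.000−52.700)/2.7975 = -0.2502
df = 26
p-value (two-sided) = 0.80438
At α=0.05: p ≥ α → fail to reject H₀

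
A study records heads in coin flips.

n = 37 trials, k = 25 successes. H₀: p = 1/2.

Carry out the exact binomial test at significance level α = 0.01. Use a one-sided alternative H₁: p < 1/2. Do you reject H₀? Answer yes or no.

reject H₀: no

Exact binomial: n=37, k=25, p₀=1/2=0.5000
P(X≤25) from Σ C(n,i)·p₀^i·(1−p₀)^(n−i)
p-value (one-sided, H₁ less) = 0.98996
At α=0.01: p ≥ α → fail to reject H₀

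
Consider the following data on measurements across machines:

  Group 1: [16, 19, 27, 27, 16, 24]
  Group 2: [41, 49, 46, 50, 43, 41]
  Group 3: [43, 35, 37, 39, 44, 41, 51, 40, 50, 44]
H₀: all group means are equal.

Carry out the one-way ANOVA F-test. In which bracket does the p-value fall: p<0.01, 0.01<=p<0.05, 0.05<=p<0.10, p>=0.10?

p-value bracket: p<0.01

Group means [21.50, 45.00, 42.40], grand mean 37.409
SSB = Σnᵢ(x̄ᵢ−x̄)² = 2113.418; SSW = ΣΣ(x−x̄ᵢ)² = 451.900
MSB = 2113.418/2 = 1056.7091; MSW = 451.900/19 = 23.7842
F = MSB/MSW = 44.4290
df = (2, 19)
p-value (upper-tail) = 0.00000
→ bracket: p<0.01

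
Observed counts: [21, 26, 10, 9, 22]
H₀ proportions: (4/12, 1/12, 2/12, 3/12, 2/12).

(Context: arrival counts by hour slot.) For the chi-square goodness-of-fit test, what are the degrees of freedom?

df = k − 1 = 5 − 1 = 4

degrees of freedom = 4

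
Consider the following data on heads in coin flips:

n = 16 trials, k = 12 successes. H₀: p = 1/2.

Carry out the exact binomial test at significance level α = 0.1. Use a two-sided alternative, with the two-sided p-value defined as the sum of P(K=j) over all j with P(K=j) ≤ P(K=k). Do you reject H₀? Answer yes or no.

Exact binomial: n=16, k=12, p₀=1/2=0.5000
P(X=j) = C(n,j)·p₀^j·(1−p₀)^(n−j); p = Σ P(X=j) over j with P(X=j) ≤ P(X=12)
p-value (two-sided) = 0.07681
At α=0.1: p < α → reject H₀

reject H₀: yes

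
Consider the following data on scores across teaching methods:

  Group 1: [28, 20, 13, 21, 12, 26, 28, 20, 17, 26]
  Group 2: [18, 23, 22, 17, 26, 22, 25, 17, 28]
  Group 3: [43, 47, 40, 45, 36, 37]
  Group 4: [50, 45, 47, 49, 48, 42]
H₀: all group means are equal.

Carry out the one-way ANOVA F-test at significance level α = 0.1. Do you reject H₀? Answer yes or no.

Group means [21.10, 22.00, 41.33, 46.83], grand mean 30.258
SSB = Σnᵢ(x̄ᵢ−x̄)² = 3836.869; SSW = ΣΣ(x−x̄ᵢ)² = 579.067
MSB = 3836.869/3 = 1278.9563; MSW = 579.067/27 = 21.4469
F = MSB/MSW = 59.6336
df = (3, 27)
p-value (upper-tail) = 0.00000
At α=0.1: p < α → reject H₀

reject H₀: yes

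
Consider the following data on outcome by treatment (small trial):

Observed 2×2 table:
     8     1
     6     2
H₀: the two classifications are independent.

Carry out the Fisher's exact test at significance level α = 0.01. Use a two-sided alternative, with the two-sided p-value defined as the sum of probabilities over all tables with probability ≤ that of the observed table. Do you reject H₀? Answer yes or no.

reject H₀: no

Margins: r₁=9, r₂=8, c₁=14, c₂=3, n=17
p_obs = C(9,8)·C(8,6)/C(17,14); sum pmf over tables with pmf ≤ p_obs
p-value (two-sided) = 0.57647
At α=0.01: p ≥ α → fail to reject H₀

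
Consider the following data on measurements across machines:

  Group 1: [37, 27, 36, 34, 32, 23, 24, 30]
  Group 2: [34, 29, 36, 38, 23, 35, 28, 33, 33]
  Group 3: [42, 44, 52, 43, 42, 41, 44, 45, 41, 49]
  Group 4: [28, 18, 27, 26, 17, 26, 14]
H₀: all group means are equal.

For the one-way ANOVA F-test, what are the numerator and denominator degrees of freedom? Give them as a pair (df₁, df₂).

k = 4 groups, N = 34 total
df = (k−1, N−k) = (4−1, 34−4) = (3, 30)

degrees of freedom = [3, 30]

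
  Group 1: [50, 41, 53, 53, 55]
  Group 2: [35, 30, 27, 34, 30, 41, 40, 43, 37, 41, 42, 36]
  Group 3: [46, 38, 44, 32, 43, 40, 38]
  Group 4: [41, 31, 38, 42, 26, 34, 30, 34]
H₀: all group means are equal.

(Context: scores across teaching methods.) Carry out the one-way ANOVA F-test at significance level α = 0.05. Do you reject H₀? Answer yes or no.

reject H₀: yes

Group means [50.40, 36.33, 40.14, 34.50], grand mean 38.906
SSB = Σnᵢ(x̄ᵢ−x̄)² = 905.995; SSW = ΣΣ(x−x̄ᵢ)² = 780.724
MSB = 905.995/3 = 301.9983; MSW = 780.724/28 = 27.8830
F = MSB/MSW = 10.8309
df = (3, 28)
p-value (upper-tail) = 0.00007
At α=0.05: p < α → reject H₀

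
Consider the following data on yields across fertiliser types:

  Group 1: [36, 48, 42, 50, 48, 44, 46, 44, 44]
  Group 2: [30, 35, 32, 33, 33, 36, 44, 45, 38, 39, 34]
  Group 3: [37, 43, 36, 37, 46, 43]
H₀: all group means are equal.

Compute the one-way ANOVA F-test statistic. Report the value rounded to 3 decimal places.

test statistic = 8.814

Group means [44.67, 36.27, 40.33], grand mean 40.115
SSB = Σnᵢ(x̄ᵢ−x̄)² = 349.139; SSW = ΣΣ(x−x̄ᵢ)² = 455.515
MSB = 349.139/2 = 174.5693; MSW = 455.515/23 = 19.8050
F = MSB/MSW = 8.8144
df = (2, 23)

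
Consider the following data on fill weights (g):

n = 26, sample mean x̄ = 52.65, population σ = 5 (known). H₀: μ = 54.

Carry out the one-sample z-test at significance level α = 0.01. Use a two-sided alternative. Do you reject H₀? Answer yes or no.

reject H₀: no

SE = σ/√n = 5/√26 = 0.9806
z = (x̄−μ₀)/SE = (52.65−54)/0.9806 = -1.3767
p-value (two-sided) = 0.16859
At α=0.01: p ≥ α → fail to reject H₀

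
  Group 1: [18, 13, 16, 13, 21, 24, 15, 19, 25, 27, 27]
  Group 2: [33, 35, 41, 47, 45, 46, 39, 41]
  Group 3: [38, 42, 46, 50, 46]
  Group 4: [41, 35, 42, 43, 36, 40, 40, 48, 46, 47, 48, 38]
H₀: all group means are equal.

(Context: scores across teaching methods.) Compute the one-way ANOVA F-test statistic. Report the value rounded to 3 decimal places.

Group means [19.82, 40.88, 44.40, 42.00], grand mean 35.306
SSB = Σnᵢ(x̄ᵢ−x̄)² = 3837.928; SSW = ΣΣ(x−x̄ᵢ)² = 771.711
MSB = 3837.928/3 = 1279.3092; MSW = 771.711/32 = 24.1160
F = MSB/MSW = 53.0482
df = (3, 32)

test statistic = 53.048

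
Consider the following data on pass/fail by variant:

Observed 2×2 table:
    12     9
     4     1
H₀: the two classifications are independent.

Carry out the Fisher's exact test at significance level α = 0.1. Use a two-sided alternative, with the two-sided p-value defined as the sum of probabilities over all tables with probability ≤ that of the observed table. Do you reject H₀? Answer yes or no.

reject H₀: no

Margins: r₁=21, r₂=5, c₁=16, c₂=10, n=26
p_obs = C(21,12)·C(5,4)/C(26,16); sum pmf over tables with pmf ≤ p_obs
p-value (two-sided) = 0.61690
At α=0.1: p ≥ α → fail to reject H₀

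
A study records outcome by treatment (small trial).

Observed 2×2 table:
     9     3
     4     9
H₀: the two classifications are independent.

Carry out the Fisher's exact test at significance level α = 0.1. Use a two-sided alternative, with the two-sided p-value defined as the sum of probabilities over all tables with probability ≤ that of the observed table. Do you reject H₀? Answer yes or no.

reject H₀: yes

Margins: r₁=12, r₂=13, c₁=13, c₂=12, n=25
p_obs = C(12,9)·C(13,4)/C(25,13); sum pmf over tables with pmf ≤ p_obs
p-value (two-sided) = 0.04718
At α=0.1: p < α → reject H₀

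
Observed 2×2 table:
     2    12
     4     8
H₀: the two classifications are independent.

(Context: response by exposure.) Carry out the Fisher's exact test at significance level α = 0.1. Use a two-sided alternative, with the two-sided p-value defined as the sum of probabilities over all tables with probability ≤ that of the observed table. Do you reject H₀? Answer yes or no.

reject H₀: no

Margins: r₁=14, r₂=12, c₁=6, c₂=20, n=26
p_obs = C(14,2)·C(12,4)/C(26,6); sum pmf over tables with pmf ≤ p_obs
p-value (two-sided) = 0.36522
At α=0.1: p ≥ α → fail to reject H₀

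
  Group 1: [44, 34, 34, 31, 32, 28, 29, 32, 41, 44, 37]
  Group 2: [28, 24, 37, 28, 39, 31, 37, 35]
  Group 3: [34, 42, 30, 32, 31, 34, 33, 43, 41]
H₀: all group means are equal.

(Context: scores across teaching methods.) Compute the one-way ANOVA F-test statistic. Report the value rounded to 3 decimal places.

test statistic = 0.857

Group means [35.09, 32.38, 35.56], grand mean 34.464
SSB = Σnᵢ(x̄ᵢ−x̄)² = 49.958; SSW = ΣΣ(x−x̄ᵢ)² = 729.006
MSB = 49.958/2 = 24.9790; MSW = 729.006/25 = 29.1603
F = MSB/MSW = 0.8566
df = (2, 25)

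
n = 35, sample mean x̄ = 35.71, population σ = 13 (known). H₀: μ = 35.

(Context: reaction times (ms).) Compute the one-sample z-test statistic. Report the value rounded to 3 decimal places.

SE = σ/√n = 13/√35 = 2.1974
z = (x̄−μ₀)/SE = (35.71−35)/2.1974 = 0.3231

test statistic = 0.323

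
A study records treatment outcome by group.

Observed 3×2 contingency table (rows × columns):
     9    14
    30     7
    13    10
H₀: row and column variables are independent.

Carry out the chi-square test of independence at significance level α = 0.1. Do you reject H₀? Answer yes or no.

reject H₀: yes

Row totals [23, 37, 23], col totals [52, 31], n=83
χ² = (9−14.41)²/14.41 + (14−8.59)²/8.59 + (30−23.18)²/23.18 + (7−13.82)²/13.82 + (13−14.41)²/14.41 + (10−8.59)²/8.59 = 11.1779
df = 2
p-value (upper-tail) = 0.00374
At α=0.1: p < α → reject H₀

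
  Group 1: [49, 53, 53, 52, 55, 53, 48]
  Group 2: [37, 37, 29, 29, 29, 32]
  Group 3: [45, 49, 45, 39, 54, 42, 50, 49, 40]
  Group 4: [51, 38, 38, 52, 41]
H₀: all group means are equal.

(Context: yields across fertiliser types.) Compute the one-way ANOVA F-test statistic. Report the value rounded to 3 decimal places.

test statistic = 19.663

Group means [51.86, 32.17, 45.89, 44.00], grand mean 44.037
SSB = Σnᵢ(x̄ᵢ−x̄)² = 1304.384; SSW = ΣΣ(x−x̄ᵢ)² = 508.579
MSB = 1304.384/3 = 434.7945; MSW = 508.579/23 = 22.1121
F = MSB/MSW = 19.6632
df = (3, 23)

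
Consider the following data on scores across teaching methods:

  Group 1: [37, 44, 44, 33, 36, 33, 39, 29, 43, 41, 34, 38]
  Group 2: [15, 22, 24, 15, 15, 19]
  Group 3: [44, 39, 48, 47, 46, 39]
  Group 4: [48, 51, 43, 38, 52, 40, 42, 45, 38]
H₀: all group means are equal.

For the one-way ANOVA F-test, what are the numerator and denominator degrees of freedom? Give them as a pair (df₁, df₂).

k = 4 groups, N = 33 total
df = (k−1, N−k) = (4−1, 33−4) = (3, 29)

degrees of freedom = [3, 29]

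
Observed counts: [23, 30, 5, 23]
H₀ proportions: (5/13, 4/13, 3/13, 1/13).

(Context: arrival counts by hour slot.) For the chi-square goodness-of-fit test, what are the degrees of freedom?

degrees of freedom = 3

df = k − 1 = 4 − 1 = 3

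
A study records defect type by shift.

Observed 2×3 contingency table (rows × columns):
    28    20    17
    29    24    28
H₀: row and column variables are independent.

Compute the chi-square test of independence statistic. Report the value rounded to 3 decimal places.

Row totals [65, 81], col totals [57, 44, 45], n=146
χ² = (28−25.38)²/25.38 + (20−19.59)²/19.59 + (17−20.03)²/20.03 + (29−31.62)²/31.62 + (24−24.41)²/24.41 + (28−24.97)²/24.97 = 1.3326
df = 2

test statistic = 1.333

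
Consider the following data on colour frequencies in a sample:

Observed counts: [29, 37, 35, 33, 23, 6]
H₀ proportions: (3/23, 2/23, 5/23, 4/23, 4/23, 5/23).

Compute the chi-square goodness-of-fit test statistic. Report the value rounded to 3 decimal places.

n = 163; E_i = n·p_i = [21.26, 14.17, 35.43, 28.35, 28.35, 35.43]
χ² = (29−21.26)²/21.26 + (37−14.17)²/14.17 + (35−35.43)²/35.43 + (33−28.35)²/28.35 + (23−28.35)²/28.35 + (6−35.43)²/35.43 = 65.8053
df = 5

test statistic = 65.805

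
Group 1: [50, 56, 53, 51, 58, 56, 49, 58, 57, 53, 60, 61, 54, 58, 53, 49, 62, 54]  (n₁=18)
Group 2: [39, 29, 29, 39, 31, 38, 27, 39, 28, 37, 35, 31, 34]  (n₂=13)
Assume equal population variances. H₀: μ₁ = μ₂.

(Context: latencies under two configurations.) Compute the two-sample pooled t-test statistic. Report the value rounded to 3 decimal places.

test statistic = 13.983

x̄₁=55.111, s₁=3.984, n₁=18
x̄₂=33.538, s₂=4.576, n₂=13
s_p² = [17·3.984² + 12·4.576²]/29 = 17.9658
SE = √(s_p²·(1/18+1/13)) = 1.5428
t = (55.111−33.538)/1.5428 = 13.9832
df = 29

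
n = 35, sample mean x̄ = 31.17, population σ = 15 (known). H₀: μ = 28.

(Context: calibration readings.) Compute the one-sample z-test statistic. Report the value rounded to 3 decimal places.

SE = σ/√n = 15/√35 = 2.5355
z = (x̄−μ₀)/SE = (31.17−28)/2.5355 = 1.2503

test statistic = 1.250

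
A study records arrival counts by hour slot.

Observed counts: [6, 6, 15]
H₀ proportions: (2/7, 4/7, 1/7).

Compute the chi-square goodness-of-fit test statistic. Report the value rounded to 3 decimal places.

test statistic = 38.333

n = 27; E_i = n·p_i = [7.71, 15.43, 3.86]
χ² = (6−7.71)²/7.71 + (6−15.43)²/15.43 + (15−3.86)²/3.86 = 38.3333
df = 2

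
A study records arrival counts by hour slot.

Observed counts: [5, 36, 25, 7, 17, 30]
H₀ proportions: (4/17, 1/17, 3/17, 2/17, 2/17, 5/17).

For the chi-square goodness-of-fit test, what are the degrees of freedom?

df = k − 1 = 6 − 1 = 5

degrees of freedom = 5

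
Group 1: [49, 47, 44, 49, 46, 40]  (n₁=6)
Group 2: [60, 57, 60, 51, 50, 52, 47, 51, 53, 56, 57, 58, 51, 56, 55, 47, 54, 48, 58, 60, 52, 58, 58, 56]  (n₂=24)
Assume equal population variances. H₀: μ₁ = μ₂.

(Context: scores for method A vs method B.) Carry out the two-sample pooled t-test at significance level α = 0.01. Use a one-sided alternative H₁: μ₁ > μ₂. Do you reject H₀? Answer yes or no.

reject H₀: no

x̄₁=45.833, s₁=3.430, n₁=6
x̄₂=54.375, s₂=4.095, n₂=24
s_p² = [5·3.430² + 23·4.095²]/28 = 15.8735
SE = √(s_p²·(1/6+1/24)) = 1.8185
t = (45.833−54.375)/1.8185 = -4.6971
df = 28
p-value (one-sided, H₁ greater) = 0.99997
At α=0.01: p ≥ α → fail to reject H₀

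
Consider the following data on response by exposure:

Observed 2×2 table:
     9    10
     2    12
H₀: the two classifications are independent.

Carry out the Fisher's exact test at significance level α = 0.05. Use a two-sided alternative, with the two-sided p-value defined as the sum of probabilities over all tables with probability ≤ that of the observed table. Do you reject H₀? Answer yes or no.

reject H₀: no

Margins: r₁=19, r₂=14, c₁=11, c₂=22, n=33
p_obs = C(19,9)·C(14,2)/C(33,11); sum pmf over tables with pmf ≤ p_obs
p-value (two-sided) = 0.06741
At α=0.05: p ≥ α → fail to reject H₀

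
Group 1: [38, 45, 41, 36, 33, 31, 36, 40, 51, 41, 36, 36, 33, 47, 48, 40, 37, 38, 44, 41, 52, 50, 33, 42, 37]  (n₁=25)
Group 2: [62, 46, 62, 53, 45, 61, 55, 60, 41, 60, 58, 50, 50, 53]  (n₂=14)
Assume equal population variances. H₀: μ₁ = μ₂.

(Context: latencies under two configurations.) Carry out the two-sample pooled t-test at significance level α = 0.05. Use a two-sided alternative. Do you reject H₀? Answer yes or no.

reject H₀: yes

x̄₁=40.240, s₁=5.925, n₁=25
x̄₂=54.000, s₂=6.872, n₂=14
s_p² = [24·5.925² + 13·6.872²]/37 = 39.3665
SE = √(s_p²·(1/25+1/14)) = 2.0944
t = (40.240−54.000)/2.0944 = -6.5699
df = 37
p-value (two-sided) = 0.00000
At α=0.05: p < α → reject H₀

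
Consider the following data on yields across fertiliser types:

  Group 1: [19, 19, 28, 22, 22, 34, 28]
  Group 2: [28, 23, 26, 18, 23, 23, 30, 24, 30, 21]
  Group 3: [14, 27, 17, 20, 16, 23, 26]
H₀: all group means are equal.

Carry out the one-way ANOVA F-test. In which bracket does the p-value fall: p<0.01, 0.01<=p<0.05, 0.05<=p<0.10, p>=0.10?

Group means [24.57, 24.60, 20.43], grand mean 23.375
SSB = Σnᵢ(x̄ᵢ−x̄)² = 85.796; SSW = ΣΣ(x−x̄ᵢ)² = 477.829
MSB = 85.796/2 = 42.8982; MSW = 477.829/21 = 22.7537
F = MSB/MSW = 1.8853
df = (2, 21)
p-value (upper-tail) = 0.17659
→ bracket: p>=0.10

p-value bracket: p>=0.10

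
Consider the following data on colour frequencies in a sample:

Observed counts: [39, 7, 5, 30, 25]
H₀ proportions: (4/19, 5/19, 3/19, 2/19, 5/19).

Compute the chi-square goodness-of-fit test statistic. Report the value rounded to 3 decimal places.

n = 106; E_i = n·p_i = [22.32, 27.89, 16.74, 11.16, 27.89]
χ² = (39−22.32)²/22.32 + (7−27.89)²/27.89 + (5−16.74)²/16.74 + (30−11.16)²/11.16 + (25−27.89)²/27.89 = 68.4744
df = 4

test statistic = 68.474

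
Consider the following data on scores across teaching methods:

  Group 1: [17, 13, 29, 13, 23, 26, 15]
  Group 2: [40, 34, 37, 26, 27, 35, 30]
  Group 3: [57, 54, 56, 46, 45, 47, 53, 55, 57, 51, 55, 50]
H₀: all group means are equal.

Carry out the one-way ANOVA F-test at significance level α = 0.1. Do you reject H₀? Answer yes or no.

reject H₀: yes

Group means [19.43, 32.71, 52.17], grand mean 38.115
SSB = Σnᵢ(x̄ᵢ−x̄)² = 5017.844; SSW = ΣΣ(x−x̄ᵢ)² = 622.810
MSB = 5017.844/2 = 2508.9222; MSW = 622.810/23 = 27.0787
F = MSB/MSW = 92.6531
df = (2, 23)
p-value (upper-tail) = 0.00000
At α=0.1: p < α → reject H₀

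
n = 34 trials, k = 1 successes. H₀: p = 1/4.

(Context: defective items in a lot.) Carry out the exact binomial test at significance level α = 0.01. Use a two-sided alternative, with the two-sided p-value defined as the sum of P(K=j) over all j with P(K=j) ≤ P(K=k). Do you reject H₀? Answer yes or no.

Exact binomial: n=34, k=1, p₀=1/4=0.2500
P(X=j) = C(n,j)·p₀^j·(1−p₀)^(n−j); p = Σ P(X=j) over j with P(X=j) ≤ P(X=1)
p-value (two-sided) = 0.00114
At α=0.01: p < α → reject H₀

reject H₀: yes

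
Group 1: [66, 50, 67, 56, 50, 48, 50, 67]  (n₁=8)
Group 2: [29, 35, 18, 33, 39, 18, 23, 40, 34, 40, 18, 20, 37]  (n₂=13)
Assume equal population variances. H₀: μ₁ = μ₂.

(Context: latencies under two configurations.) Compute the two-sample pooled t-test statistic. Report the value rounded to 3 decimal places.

x̄₁=56.750, s₁=8.531, n₁=8
x̄₂=29.538, s₂=8.941, n₂=13
s_p² = [7·8.531² + 12·8.941²]/19 = 77.3016
SE = √(s_p²·(1/8+1/13)) = 3.9508
t = (56.750−29.538)/3.9508 = 6.8876
df = 19

test statistic = 6.888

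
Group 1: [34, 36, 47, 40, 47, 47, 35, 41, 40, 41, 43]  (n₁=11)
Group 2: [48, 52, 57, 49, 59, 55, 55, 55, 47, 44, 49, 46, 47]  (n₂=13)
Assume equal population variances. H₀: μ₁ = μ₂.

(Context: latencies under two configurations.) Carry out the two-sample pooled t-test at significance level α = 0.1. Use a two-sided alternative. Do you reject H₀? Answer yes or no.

x̄₁=41.000, s₁=4.733, n₁=11
x̄₂=51.000, s₂=4.761, n₂=13
s_p² = [10·4.733² + 12·4.761²]/22 = 22.5455
SE = √(s_p²·(1/11+1/13)) = 1.9452
t = (41.000−51.000)/1.9452 = -5.1408
df = 22
p-value (two-sided) = 0.00004
At α=0.1: p < α → reject H₀

reject H₀: yes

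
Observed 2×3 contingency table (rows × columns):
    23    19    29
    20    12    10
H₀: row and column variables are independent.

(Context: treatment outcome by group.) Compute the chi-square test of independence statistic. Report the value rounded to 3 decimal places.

test statistic = 3.858

Row totals [71, 42], col totals [43, 31, 39], n=113
χ² = (23−27.02)²/27.02 + (19−19.48)²/19.48 + (29−24.50)²/24.50 + (20−15.98)²/15.98 + (12−11.52)²/11.52 + (10−14.50)²/14.50 = 3.8580
df = 2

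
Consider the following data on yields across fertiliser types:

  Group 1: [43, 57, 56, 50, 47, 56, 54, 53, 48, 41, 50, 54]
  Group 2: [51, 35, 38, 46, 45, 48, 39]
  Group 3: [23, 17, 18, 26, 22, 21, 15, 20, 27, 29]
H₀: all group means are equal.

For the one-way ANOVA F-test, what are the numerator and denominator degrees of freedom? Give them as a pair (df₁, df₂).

k = 3 groups, N = 29 total
df = (k−1, N−k) = (3−1, 29−3) = (2, 26)

degrees of freedom = [2, 26]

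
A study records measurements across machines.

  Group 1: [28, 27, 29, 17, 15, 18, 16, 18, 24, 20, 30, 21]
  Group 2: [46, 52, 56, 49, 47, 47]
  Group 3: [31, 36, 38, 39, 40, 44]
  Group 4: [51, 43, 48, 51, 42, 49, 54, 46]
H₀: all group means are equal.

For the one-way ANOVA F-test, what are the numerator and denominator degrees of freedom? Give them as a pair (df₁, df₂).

k = 4 groups, N = 32 total
df = (k−1, N−k) = (4−1, 32−4) = (3, 28)

degrees of freedom = [3, 28]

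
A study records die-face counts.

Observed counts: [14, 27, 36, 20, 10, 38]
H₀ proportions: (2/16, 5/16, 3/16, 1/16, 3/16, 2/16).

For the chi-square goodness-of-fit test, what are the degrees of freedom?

df = k − 1 = 6 − 1 = 5

degrees of freedom = 5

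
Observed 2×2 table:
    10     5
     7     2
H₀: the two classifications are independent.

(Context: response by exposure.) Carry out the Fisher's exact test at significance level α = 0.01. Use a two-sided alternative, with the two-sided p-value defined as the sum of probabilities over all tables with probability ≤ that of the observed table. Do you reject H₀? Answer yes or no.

Margins: r₁=15, r₂=9, c₁=17, c₂=7, n=24
p_obs = C(15,10)·C(9,7)/C(24,17); sum pmf over tables with pmf ≤ p_obs
p-value (two-sided) = 0.66871
At α=0.01: p ≥ α → fail to reject H₀

reject H₀: no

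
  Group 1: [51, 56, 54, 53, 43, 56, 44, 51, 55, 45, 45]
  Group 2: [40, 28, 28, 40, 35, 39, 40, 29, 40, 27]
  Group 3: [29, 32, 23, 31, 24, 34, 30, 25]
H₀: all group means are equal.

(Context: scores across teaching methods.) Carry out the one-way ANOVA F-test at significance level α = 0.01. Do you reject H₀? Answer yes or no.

reject H₀: yes

Group means [50.27, 34.60, 28.50], grand mean 38.862
SSB = Σnᵢ(x̄ᵢ−x̄)² = 2472.866; SSW = ΣΣ(x−x̄ᵢ)² = 684.582
MSB = 2472.866/2 = 1236.4332; MSW = 684.582/26 = 26.3301
F = MSB/MSW = 46.9590
df = (2, 26)
p-value (upper-tail) = 0.00000
At α=0.01: p < α → reject H₀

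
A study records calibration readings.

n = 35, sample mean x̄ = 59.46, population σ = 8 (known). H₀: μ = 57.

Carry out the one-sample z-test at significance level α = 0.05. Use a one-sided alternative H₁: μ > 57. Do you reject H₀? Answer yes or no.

SE = σ/√n = 8/√35 = 1.3522
z = (x̄−μ₀)/SE = (59.46−57)/1.3522 = 1.8192
p-value (one-sided, H₁ greater) = 0.03444
At α=0.05: p < α → reject H₀

reject H₀: yes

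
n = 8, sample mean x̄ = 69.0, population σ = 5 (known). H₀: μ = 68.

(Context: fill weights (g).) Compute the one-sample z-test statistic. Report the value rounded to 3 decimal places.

SE = σ/√n = 5/√8 = 1.7678
z = (x̄−μ₀)/SE = (69.0−68)/1.7678 = 0.5657

test statistic = 0.566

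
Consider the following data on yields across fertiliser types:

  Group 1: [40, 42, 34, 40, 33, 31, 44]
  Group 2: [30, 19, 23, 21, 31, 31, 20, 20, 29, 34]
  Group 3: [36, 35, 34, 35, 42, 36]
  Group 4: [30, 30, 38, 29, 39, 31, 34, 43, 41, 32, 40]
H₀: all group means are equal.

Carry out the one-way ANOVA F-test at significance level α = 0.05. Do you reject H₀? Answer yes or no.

reject H₀: yes

Group means [37.71, 25.80, 36.33, 35.18], grand mean 33.147
SSB = Σnᵢ(x̄ᵢ−x̄)² = 792.266; SSW = ΣΣ(x−x̄ᵢ)² = 745.998
MSB = 792.266/3 = 264.0888; MSW = 745.998/30 = 24.8666
F = MSB/MSW = 10.6202
df = (3, 30)
p-value (upper-tail) = 0.00006
At α=0.05: p < α → reject H₀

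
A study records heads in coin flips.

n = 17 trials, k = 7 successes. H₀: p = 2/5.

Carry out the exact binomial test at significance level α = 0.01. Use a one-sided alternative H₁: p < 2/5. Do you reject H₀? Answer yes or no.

Exact binomial: n=17, k=7, p₀=2/5=0.4000
P(X≤7) from Σ C(n,i)·p₀^i·(1−p₀)^(n−i)
p-value (one-sided, H₁ less) = 0.64051
At α=0.01: p ≥ α → fail to reject H₀

reject H₀: no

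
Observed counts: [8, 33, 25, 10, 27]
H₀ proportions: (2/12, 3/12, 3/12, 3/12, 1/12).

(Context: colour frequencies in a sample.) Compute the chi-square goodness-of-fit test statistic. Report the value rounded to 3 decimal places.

n = 103; E_i = n·p_i = [17.17, 25.75, 25.75, 25.75, 8.58]
χ² = (8−17.17)²/17.17 + (33−25.75)²/25.75 + (25−25.75)²/25.75 + (10−25.75)²/25.75 + (27−8.58)²/8.58 = 56.1068
df = 4

test statistic = 56.107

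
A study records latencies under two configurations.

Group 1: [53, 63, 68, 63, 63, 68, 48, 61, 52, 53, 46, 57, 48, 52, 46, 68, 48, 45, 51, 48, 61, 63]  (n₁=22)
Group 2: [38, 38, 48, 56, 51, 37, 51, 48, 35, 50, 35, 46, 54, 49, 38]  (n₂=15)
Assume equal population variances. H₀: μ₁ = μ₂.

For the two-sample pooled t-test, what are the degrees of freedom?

df = n₁ + n₂ − 2 = 22 + 15 − 2 = 35

degrees of freedom = 35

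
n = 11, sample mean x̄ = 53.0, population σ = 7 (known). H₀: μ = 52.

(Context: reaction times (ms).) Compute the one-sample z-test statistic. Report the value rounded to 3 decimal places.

test statistic = 0.474

SE = σ/√n = 7/√11 = 2.1106
z = (x̄−μ₀)/SE = (53.0−52)/2.1106 = 0.4738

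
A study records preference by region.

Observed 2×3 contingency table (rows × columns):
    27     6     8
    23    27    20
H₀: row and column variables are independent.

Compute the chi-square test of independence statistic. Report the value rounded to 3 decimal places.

test statistic = 12.074

Row totals [41, 70], col totals [50, 33, 28], n=111
χ² = (27−18.47)²/18.47 + (6−12.19)²/12.19 + (8−10.34)²/10.34 + (23−31.53)²/31.53 + (27−20.81)²/20.81 + (20−17.66)²/17.66 = 12.0741
df = 2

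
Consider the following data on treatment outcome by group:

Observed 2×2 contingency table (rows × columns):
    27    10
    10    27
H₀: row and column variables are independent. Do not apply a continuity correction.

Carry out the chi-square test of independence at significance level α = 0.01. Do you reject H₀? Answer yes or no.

Row totals [37, 37], col totals [37, 37], n=74
χ² = (27−18.50)²/18.50 + (10−18.50)²/18.50 + (10−18.50)²/18.50 + (27−18.50)²/18.50 = 15.6216
df = 1
p-value (upper-tail) = 0.00008
At α=0.01: p < α → reject H₀

reject H₀: yes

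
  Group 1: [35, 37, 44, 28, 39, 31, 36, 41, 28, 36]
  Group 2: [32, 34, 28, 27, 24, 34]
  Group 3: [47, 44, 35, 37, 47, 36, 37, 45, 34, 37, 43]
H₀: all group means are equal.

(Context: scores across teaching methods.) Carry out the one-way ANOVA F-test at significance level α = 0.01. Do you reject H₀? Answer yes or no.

reject H₀: yes

Group means [35.50, 29.83, 40.18], grand mean 36.148
SSB = Σnᵢ(x̄ᵢ−x̄)² = 422.438; SSW = ΣΣ(x−x̄ᵢ)² = 586.970
MSB = 422.438/2 = 211.2189; MSW = 586.970/24 = 24.4571
F = MSB/MSW = 8.6363
df = (2, 24)
p-value (upper-tail) = 0.00149
At α=0.01: p < α → reject H₀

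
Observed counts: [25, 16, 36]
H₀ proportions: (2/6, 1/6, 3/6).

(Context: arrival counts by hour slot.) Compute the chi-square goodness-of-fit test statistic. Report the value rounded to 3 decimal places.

n = 77; E_i = n·p_i = [25.67, 12.83, 38.50]
χ² = (25−25.67)²/25.67 + (16−12.83)²/12.83 + (36−38.50)²/38.50 = 0.9610
df = 2

test statistic = 0.961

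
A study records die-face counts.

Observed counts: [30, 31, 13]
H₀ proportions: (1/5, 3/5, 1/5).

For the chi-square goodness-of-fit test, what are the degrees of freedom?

df = k − 1 = 3 − 1 = 2

degrees of freedom = 2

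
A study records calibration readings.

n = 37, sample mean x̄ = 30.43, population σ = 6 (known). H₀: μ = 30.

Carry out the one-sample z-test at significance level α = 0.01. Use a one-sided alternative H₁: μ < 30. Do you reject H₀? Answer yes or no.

SE = σ/√n = 6/√37 = 0.9864
z = (x̄−μ₀)/SE = (30.43−30)/0.9864 = 0.4359
p-value (one-sided, H₁ less) = 0.66856
At α=0.01: p ≥ α → fail to reject H₀

reject H₀: no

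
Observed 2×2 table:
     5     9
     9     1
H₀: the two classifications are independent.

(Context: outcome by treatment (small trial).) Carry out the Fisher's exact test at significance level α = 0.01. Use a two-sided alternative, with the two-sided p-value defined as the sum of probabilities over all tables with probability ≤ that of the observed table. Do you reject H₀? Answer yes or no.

reject H₀: no

Margins: r₁=14, r₂=10, c₁=14, c₂=10, n=24
p_obs = C(14,5)·C(10,9)/C(24,14); sum pmf over tables with pmf ≤ p_obs
p-value (two-sided) = 0.01288
At α=0.01: p ≥ α → fail to reject H₀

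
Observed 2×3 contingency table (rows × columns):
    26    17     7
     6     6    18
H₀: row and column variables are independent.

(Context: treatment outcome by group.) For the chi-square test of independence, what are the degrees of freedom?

degrees of freedom = 2

df = (r−1)(c−1) = (2−1)·(3−1) = 2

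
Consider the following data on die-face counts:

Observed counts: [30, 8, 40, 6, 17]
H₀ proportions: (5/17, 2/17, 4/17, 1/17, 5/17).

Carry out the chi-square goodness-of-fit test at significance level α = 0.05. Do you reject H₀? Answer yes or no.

n = 101; E_i = n·p_i = [29.71, 11.88, 23.76, 5.94, 29.71]
χ² = (30−29.71)²/29.71 + (8−11.88)²/11.88 + (40−23.76)²/23.76 + (6−5.94)²/5.94 + (17−29.71)²/29.71 = 17.7980
df = 4
p-value (upper-tail) = 0.00135
At α=0.05: p < α → reject H₀

reject H₀: yes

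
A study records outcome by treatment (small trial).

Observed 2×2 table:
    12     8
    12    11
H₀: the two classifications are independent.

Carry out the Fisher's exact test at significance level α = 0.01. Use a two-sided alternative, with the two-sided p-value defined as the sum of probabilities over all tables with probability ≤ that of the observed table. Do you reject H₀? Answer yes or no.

reject H₀: no

Margins: r₁=20, r₂=23, c₁=24, c₂=19, n=43
p_obs = C(20,12)·C(23,12)/C(43,24); sum pmf over tables with pmf ≤ p_obs
p-value (two-sided) = 0.75995
At α=0.01: p ≥ α → fail to reject H₀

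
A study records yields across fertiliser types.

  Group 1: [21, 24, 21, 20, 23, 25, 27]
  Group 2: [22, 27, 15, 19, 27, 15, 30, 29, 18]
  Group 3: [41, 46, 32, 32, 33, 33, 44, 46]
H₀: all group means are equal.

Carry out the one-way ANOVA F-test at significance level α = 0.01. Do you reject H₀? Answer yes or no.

reject H₀: yes

Group means [23.00, 22.44, 38.38], grand mean 27.917
SSB = Σnᵢ(x̄ᵢ−x̄)² = 1313.736; SSW = ΣΣ(x−x̄ᵢ)² = 616.097
MSB = 1313.736/2 = 656.8681; MSW = 616.097/21 = 29.3380
F = MSB/MSW = 22.3897
df = (2, 21)
p-value (upper-tail) = 0.00001
At α=0.01: p < α → reject H₀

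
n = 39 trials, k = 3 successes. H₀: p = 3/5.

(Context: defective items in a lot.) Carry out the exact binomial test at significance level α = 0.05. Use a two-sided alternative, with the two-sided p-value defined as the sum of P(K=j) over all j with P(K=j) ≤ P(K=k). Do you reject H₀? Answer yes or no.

reject H₀: yes

Exact binomial: n=39, k=3, p₀=3/5=0.6000
P(X=j) = C(n,j)·p₀^j·(1−p₀)^(n−j); p = Σ P(X=j) over j with P(X=j) ≤ P(X=3)
p-value (two-sided) = 0.00000
At α=0.05: p < α → reject H₀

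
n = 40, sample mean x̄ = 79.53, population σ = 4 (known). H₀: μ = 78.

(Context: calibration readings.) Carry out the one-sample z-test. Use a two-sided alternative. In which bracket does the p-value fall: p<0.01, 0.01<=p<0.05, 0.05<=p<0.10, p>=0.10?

p-value bracket: 0.01<=p<0.05

SE = σ/√n = 4/√40 = 0.6325
z = (x̄−μ₀)/SE = (79.53−78)/0.6325 = 2.4191
p-value (two-sided) = 0.01556
→ bracket: 0.01<=p<0.05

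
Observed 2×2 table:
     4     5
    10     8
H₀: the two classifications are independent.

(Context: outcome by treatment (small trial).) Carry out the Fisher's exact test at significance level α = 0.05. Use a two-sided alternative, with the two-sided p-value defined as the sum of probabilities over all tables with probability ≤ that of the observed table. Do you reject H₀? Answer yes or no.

reject H₀: no

Margins: r₁=9, r₂=18, c₁=14, c₂=13, n=27
p_obs = C(9,4)·C(18,10)/C(27,14); sum pmf over tables with pmf ≤ p_obs
p-value (two-sided) = 0.69458
At α=0.05: p ≥ α → fail to reject H₀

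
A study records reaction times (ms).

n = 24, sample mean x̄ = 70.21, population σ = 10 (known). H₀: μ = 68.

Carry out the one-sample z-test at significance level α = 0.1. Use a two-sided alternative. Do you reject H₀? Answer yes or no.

SE = σ/√n = 10/√24 = 2.0412
z = (x̄−μ₀)/SE = (70.21−68)/2.0412 = 1.0827
p-value (two-sided) = 0.27895
At α=0.1: p ≥ α → fail to reject H₀

reject H₀: no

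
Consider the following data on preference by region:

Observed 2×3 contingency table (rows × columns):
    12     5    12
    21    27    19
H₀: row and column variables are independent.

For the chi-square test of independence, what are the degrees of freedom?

degrees of freedom = 2

df = (r−1)(c−1) = (2−1)·(3−1) = 2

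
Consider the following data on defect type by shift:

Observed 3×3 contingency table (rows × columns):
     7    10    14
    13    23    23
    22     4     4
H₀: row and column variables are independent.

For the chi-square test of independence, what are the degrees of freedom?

df = (r−1)(c−1) = (3−1)·(3−1) = 4

degrees of freedom = 4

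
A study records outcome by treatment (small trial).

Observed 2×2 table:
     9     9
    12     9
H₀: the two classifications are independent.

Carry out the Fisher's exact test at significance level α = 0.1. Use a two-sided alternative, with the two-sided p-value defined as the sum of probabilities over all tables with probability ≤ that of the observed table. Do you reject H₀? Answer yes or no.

Margins: r₁=18, r₂=21, c₁=21, c₂=18, n=39
p_obs = C(18,9)·C(21,12)/C(39,21); sum pmf over tables with pmf ≤ p_obs
p-value (two-sided) = 0.75250
At α=0.1: p ≥ α → fail to reject H₀

reject H₀: no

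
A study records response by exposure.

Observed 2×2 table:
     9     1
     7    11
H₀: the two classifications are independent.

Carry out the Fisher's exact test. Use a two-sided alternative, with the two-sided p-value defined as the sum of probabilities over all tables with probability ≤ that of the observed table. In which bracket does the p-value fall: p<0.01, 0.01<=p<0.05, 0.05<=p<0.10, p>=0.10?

Margins: r₁=10, r₂=18, c₁=16, c₂=12, n=28
p_obs = C(10,9)·C(18,7)/C(28,16); sum pmf over tables with pmf ≤ p_obs
p-value (two-sided) = 0.01587
→ bracket: 0.01<=p<0.05

p-value bracket: 0.01<=p<0.05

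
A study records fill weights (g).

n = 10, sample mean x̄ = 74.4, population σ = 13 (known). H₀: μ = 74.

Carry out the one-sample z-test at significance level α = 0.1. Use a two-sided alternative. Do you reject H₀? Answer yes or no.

reject H₀: no

SE = σ/√n = 13/√10 = 4.1110
z = (x̄−μ₀)/SE = (74.4−74)/4.1110 = 0.0973
p-value (two-sided) = 0.92249
At α=0.1: p ≥ α → fail to reject H₀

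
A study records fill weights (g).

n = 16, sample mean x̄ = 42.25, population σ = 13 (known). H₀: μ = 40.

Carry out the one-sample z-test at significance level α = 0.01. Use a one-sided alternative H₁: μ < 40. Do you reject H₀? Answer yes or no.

reject H₀: no

SE = σ/√n = 13/√16 = 3.2500
z = (x̄−μ₀)/SE = (42.25−40)/3.2500 = 0.6923
p-value (one-sided, H₁ less) = 0.75563
At α=0.01: p ≥ α → fail to reject H₀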